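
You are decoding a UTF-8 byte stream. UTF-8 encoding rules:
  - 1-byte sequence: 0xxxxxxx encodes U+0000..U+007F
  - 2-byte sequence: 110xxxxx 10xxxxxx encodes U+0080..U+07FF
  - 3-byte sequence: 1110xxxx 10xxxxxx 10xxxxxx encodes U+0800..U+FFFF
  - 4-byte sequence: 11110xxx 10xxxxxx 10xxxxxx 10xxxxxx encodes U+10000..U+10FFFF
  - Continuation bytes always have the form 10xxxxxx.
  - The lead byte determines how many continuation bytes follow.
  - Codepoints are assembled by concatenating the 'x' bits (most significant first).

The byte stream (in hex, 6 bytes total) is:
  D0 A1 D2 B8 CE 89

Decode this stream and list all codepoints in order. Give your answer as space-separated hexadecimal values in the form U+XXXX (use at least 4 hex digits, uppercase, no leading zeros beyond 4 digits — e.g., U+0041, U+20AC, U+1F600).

Byte[0]=D0: 2-byte lead, need 1 cont bytes. acc=0x10
Byte[1]=A1: continuation. acc=(acc<<6)|0x21=0x421
Completed: cp=U+0421 (starts at byte 0)
Byte[2]=D2: 2-byte lead, need 1 cont bytes. acc=0x12
Byte[3]=B8: continuation. acc=(acc<<6)|0x38=0x4B8
Completed: cp=U+04B8 (starts at byte 2)
Byte[4]=CE: 2-byte lead, need 1 cont bytes. acc=0xE
Byte[5]=89: continuation. acc=(acc<<6)|0x09=0x389
Completed: cp=U+0389 (starts at byte 4)

Answer: U+0421 U+04B8 U+0389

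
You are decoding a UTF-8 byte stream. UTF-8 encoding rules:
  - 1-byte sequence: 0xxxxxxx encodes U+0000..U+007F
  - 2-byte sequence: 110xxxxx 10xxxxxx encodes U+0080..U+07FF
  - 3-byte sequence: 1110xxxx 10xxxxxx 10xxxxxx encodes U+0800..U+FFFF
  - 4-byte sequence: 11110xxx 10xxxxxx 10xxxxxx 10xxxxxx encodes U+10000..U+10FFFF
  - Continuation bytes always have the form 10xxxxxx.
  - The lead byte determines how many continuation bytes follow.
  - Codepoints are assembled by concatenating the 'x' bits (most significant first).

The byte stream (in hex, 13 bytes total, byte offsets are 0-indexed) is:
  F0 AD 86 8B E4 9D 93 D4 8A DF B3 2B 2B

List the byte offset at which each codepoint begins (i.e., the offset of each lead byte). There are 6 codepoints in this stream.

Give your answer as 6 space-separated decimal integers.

Byte[0]=F0: 4-byte lead, need 3 cont bytes. acc=0x0
Byte[1]=AD: continuation. acc=(acc<<6)|0x2D=0x2D
Byte[2]=86: continuation. acc=(acc<<6)|0x06=0xB46
Byte[3]=8B: continuation. acc=(acc<<6)|0x0B=0x2D18B
Completed: cp=U+2D18B (starts at byte 0)
Byte[4]=E4: 3-byte lead, need 2 cont bytes. acc=0x4
Byte[5]=9D: continuation. acc=(acc<<6)|0x1D=0x11D
Byte[6]=93: continuation. acc=(acc<<6)|0x13=0x4753
Completed: cp=U+4753 (starts at byte 4)
Byte[7]=D4: 2-byte lead, need 1 cont bytes. acc=0x14
Byte[8]=8A: continuation. acc=(acc<<6)|0x0A=0x50A
Completed: cp=U+050A (starts at byte 7)
Byte[9]=DF: 2-byte lead, need 1 cont bytes. acc=0x1F
Byte[10]=B3: continuation. acc=(acc<<6)|0x33=0x7F3
Completed: cp=U+07F3 (starts at byte 9)
Byte[11]=2B: 1-byte ASCII. cp=U+002B
Byte[12]=2B: 1-byte ASCII. cp=U+002B

Answer: 0 4 7 9 11 12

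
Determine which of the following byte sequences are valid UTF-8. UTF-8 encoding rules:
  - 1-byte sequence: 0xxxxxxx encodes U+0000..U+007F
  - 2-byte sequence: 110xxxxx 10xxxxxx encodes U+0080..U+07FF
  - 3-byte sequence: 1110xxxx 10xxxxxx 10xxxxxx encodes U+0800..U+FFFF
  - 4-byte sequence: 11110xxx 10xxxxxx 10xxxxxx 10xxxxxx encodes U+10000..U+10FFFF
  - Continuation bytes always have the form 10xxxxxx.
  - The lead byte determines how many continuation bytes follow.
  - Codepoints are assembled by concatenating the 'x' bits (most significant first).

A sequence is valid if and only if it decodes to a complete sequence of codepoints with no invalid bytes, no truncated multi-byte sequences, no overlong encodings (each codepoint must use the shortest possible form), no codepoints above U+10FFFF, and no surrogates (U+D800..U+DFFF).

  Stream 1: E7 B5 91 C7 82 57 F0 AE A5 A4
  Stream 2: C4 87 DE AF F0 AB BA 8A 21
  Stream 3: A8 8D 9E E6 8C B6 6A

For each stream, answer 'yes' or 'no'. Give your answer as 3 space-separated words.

Answer: yes yes no

Derivation:
Stream 1: decodes cleanly. VALID
Stream 2: decodes cleanly. VALID
Stream 3: error at byte offset 0. INVALID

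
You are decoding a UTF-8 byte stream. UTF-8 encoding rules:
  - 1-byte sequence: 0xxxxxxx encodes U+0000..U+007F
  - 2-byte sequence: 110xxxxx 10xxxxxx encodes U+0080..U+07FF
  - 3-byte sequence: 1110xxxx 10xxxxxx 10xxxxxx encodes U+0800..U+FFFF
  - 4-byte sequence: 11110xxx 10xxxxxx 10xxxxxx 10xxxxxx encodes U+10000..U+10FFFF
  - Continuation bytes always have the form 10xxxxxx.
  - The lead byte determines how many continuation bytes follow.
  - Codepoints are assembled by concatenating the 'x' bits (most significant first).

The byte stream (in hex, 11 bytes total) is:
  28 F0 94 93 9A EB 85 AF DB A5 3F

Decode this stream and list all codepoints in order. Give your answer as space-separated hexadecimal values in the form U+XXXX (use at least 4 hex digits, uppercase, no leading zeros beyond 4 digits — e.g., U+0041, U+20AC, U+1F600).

Answer: U+0028 U+144DA U+B16F U+06E5 U+003F

Derivation:
Byte[0]=28: 1-byte ASCII. cp=U+0028
Byte[1]=F0: 4-byte lead, need 3 cont bytes. acc=0x0
Byte[2]=94: continuation. acc=(acc<<6)|0x14=0x14
Byte[3]=93: continuation. acc=(acc<<6)|0x13=0x513
Byte[4]=9A: continuation. acc=(acc<<6)|0x1A=0x144DA
Completed: cp=U+144DA (starts at byte 1)
Byte[5]=EB: 3-byte lead, need 2 cont bytes. acc=0xB
Byte[6]=85: continuation. acc=(acc<<6)|0x05=0x2C5
Byte[7]=AF: continuation. acc=(acc<<6)|0x2F=0xB16F
Completed: cp=U+B16F (starts at byte 5)
Byte[8]=DB: 2-byte lead, need 1 cont bytes. acc=0x1B
Byte[9]=A5: continuation. acc=(acc<<6)|0x25=0x6E5
Completed: cp=U+06E5 (starts at byte 8)
Byte[10]=3F: 1-byte ASCII. cp=U+003F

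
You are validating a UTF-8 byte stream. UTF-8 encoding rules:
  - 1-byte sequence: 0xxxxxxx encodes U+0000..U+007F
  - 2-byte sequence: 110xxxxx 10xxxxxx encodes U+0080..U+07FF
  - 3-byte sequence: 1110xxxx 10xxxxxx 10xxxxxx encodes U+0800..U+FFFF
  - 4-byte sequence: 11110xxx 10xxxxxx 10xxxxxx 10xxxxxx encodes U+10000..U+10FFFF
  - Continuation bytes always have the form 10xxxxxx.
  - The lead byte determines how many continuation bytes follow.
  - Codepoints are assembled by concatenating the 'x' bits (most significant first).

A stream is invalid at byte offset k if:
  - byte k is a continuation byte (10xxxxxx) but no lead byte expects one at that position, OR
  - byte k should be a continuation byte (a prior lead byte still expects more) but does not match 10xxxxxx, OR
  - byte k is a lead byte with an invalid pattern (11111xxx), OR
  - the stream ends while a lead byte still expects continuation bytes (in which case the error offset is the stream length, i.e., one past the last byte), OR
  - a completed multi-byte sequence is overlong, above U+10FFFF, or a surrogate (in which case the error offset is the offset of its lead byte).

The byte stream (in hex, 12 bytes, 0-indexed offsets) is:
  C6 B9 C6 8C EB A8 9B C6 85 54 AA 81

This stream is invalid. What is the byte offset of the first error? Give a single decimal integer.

Answer: 10

Derivation:
Byte[0]=C6: 2-byte lead, need 1 cont bytes. acc=0x6
Byte[1]=B9: continuation. acc=(acc<<6)|0x39=0x1B9
Completed: cp=U+01B9 (starts at byte 0)
Byte[2]=C6: 2-byte lead, need 1 cont bytes. acc=0x6
Byte[3]=8C: continuation. acc=(acc<<6)|0x0C=0x18C
Completed: cp=U+018C (starts at byte 2)
Byte[4]=EB: 3-byte lead, need 2 cont bytes. acc=0xB
Byte[5]=A8: continuation. acc=(acc<<6)|0x28=0x2E8
Byte[6]=9B: continuation. acc=(acc<<6)|0x1B=0xBA1B
Completed: cp=U+BA1B (starts at byte 4)
Byte[7]=C6: 2-byte lead, need 1 cont bytes. acc=0x6
Byte[8]=85: continuation. acc=(acc<<6)|0x05=0x185
Completed: cp=U+0185 (starts at byte 7)
Byte[9]=54: 1-byte ASCII. cp=U+0054
Byte[10]=AA: INVALID lead byte (not 0xxx/110x/1110/11110)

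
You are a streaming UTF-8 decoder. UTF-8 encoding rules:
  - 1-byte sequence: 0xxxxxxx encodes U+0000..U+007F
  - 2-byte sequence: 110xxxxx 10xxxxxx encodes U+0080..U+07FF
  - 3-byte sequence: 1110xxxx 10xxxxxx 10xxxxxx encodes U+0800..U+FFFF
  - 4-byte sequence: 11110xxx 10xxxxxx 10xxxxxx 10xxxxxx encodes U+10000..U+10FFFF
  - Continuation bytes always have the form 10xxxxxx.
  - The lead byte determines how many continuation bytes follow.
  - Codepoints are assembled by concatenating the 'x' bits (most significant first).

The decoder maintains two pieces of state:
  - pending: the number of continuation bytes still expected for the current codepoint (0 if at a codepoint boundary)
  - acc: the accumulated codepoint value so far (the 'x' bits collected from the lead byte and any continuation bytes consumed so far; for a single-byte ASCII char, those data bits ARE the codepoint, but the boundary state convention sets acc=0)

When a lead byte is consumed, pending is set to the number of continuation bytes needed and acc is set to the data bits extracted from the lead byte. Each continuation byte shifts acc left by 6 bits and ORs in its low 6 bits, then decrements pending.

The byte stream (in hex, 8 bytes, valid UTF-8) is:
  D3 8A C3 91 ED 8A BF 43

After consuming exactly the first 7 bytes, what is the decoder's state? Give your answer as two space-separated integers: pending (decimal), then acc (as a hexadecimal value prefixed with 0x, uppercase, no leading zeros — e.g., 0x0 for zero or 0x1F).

Byte[0]=D3: 2-byte lead. pending=1, acc=0x13
Byte[1]=8A: continuation. acc=(acc<<6)|0x0A=0x4CA, pending=0
Byte[2]=C3: 2-byte lead. pending=1, acc=0x3
Byte[3]=91: continuation. acc=(acc<<6)|0x11=0xD1, pending=0
Byte[4]=ED: 3-byte lead. pending=2, acc=0xD
Byte[5]=8A: continuation. acc=(acc<<6)|0x0A=0x34A, pending=1
Byte[6]=BF: continuation. acc=(acc<<6)|0x3F=0xD2BF, pending=0

Answer: 0 0xD2BF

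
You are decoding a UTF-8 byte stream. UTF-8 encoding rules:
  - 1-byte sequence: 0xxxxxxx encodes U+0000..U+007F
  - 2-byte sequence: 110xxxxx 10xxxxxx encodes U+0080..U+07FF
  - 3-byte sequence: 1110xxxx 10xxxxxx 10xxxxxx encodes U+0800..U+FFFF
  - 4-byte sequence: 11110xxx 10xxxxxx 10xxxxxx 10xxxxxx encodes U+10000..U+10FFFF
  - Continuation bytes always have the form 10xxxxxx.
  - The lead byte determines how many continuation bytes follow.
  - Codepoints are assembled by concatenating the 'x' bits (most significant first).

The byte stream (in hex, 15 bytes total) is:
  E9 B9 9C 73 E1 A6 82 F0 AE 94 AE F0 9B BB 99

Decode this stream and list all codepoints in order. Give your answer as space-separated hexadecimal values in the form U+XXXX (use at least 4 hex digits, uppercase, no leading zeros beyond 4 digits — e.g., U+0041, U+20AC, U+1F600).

Byte[0]=E9: 3-byte lead, need 2 cont bytes. acc=0x9
Byte[1]=B9: continuation. acc=(acc<<6)|0x39=0x279
Byte[2]=9C: continuation. acc=(acc<<6)|0x1C=0x9E5C
Completed: cp=U+9E5C (starts at byte 0)
Byte[3]=73: 1-byte ASCII. cp=U+0073
Byte[4]=E1: 3-byte lead, need 2 cont bytes. acc=0x1
Byte[5]=A6: continuation. acc=(acc<<6)|0x26=0x66
Byte[6]=82: continuation. acc=(acc<<6)|0x02=0x1982
Completed: cp=U+1982 (starts at byte 4)
Byte[7]=F0: 4-byte lead, need 3 cont bytes. acc=0x0
Byte[8]=AE: continuation. acc=(acc<<6)|0x2E=0x2E
Byte[9]=94: continuation. acc=(acc<<6)|0x14=0xB94
Byte[10]=AE: continuation. acc=(acc<<6)|0x2E=0x2E52E
Completed: cp=U+2E52E (starts at byte 7)
Byte[11]=F0: 4-byte lead, need 3 cont bytes. acc=0x0
Byte[12]=9B: continuation. acc=(acc<<6)|0x1B=0x1B
Byte[13]=BB: continuation. acc=(acc<<6)|0x3B=0x6FB
Byte[14]=99: continuation. acc=(acc<<6)|0x19=0x1BED9
Completed: cp=U+1BED9 (starts at byte 11)

Answer: U+9E5C U+0073 U+1982 U+2E52E U+1BED9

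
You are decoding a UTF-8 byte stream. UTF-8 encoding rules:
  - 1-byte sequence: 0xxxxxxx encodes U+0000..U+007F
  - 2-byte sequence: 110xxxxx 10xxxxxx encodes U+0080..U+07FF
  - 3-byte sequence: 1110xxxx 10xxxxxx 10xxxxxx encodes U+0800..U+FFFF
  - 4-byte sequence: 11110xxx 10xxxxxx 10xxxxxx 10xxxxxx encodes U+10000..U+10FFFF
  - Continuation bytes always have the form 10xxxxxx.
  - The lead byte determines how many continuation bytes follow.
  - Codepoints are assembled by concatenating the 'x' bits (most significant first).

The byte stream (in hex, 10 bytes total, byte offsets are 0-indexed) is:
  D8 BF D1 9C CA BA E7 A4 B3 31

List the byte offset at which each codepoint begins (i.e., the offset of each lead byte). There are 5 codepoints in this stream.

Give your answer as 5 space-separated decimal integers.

Byte[0]=D8: 2-byte lead, need 1 cont bytes. acc=0x18
Byte[1]=BF: continuation. acc=(acc<<6)|0x3F=0x63F
Completed: cp=U+063F (starts at byte 0)
Byte[2]=D1: 2-byte lead, need 1 cont bytes. acc=0x11
Byte[3]=9C: continuation. acc=(acc<<6)|0x1C=0x45C
Completed: cp=U+045C (starts at byte 2)
Byte[4]=CA: 2-byte lead, need 1 cont bytes. acc=0xA
Byte[5]=BA: continuation. acc=(acc<<6)|0x3A=0x2BA
Completed: cp=U+02BA (starts at byte 4)
Byte[6]=E7: 3-byte lead, need 2 cont bytes. acc=0x7
Byte[7]=A4: continuation. acc=(acc<<6)|0x24=0x1E4
Byte[8]=B3: continuation. acc=(acc<<6)|0x33=0x7933
Completed: cp=U+7933 (starts at byte 6)
Byte[9]=31: 1-byte ASCII. cp=U+0031

Answer: 0 2 4 6 9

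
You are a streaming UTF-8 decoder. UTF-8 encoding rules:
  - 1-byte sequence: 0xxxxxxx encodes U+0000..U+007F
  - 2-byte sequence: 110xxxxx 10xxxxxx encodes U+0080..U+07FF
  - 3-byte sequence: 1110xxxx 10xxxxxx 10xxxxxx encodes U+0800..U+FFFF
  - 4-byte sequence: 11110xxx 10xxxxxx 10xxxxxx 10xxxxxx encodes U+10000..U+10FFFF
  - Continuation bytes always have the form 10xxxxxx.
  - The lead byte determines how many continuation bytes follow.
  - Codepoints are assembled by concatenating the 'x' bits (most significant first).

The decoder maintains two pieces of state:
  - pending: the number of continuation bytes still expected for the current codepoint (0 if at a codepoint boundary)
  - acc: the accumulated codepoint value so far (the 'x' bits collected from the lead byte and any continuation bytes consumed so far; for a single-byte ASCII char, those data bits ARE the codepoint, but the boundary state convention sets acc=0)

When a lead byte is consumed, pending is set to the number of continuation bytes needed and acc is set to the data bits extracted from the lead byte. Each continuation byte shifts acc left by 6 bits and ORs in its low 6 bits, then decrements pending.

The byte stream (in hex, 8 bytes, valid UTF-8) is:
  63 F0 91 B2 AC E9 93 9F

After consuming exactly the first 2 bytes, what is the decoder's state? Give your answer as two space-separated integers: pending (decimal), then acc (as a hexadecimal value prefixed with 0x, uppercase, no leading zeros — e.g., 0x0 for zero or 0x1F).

Answer: 3 0x0

Derivation:
Byte[0]=63: 1-byte. pending=0, acc=0x0
Byte[1]=F0: 4-byte lead. pending=3, acc=0x0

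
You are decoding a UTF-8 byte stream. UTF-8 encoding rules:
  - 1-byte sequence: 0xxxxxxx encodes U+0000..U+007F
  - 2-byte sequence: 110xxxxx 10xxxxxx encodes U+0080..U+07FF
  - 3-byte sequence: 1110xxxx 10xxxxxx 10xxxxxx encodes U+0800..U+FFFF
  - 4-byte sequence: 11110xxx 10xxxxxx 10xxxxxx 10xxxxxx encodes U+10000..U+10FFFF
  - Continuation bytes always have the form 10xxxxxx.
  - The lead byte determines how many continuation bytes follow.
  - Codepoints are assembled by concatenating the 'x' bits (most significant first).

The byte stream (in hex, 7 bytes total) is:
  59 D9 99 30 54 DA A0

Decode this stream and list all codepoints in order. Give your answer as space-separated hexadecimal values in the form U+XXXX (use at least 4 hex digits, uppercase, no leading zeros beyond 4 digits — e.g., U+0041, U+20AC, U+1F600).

Answer: U+0059 U+0659 U+0030 U+0054 U+06A0

Derivation:
Byte[0]=59: 1-byte ASCII. cp=U+0059
Byte[1]=D9: 2-byte lead, need 1 cont bytes. acc=0x19
Byte[2]=99: continuation. acc=(acc<<6)|0x19=0x659
Completed: cp=U+0659 (starts at byte 1)
Byte[3]=30: 1-byte ASCII. cp=U+0030
Byte[4]=54: 1-byte ASCII. cp=U+0054
Byte[5]=DA: 2-byte lead, need 1 cont bytes. acc=0x1A
Byte[6]=A0: continuation. acc=(acc<<6)|0x20=0x6A0
Completed: cp=U+06A0 (starts at byte 5)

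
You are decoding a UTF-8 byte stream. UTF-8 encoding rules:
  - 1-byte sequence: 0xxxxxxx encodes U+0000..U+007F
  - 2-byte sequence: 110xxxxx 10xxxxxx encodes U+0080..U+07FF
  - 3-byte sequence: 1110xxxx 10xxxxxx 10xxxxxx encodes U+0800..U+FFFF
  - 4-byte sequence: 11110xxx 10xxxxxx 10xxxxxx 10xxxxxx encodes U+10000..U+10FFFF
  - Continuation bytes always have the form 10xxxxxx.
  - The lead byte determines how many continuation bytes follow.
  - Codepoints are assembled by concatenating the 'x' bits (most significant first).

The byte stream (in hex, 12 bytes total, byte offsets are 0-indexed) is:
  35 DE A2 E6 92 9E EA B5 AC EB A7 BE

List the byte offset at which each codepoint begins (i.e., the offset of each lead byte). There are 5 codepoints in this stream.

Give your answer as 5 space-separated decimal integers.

Byte[0]=35: 1-byte ASCII. cp=U+0035
Byte[1]=DE: 2-byte lead, need 1 cont bytes. acc=0x1E
Byte[2]=A2: continuation. acc=(acc<<6)|0x22=0x7A2
Completed: cp=U+07A2 (starts at byte 1)
Byte[3]=E6: 3-byte lead, need 2 cont bytes. acc=0x6
Byte[4]=92: continuation. acc=(acc<<6)|0x12=0x192
Byte[5]=9E: continuation. acc=(acc<<6)|0x1E=0x649E
Completed: cp=U+649E (starts at byte 3)
Byte[6]=EA: 3-byte lead, need 2 cont bytes. acc=0xA
Byte[7]=B5: continuation. acc=(acc<<6)|0x35=0x2B5
Byte[8]=AC: continuation. acc=(acc<<6)|0x2C=0xAD6C
Completed: cp=U+AD6C (starts at byte 6)
Byte[9]=EB: 3-byte lead, need 2 cont bytes. acc=0xB
Byte[10]=A7: continuation. acc=(acc<<6)|0x27=0x2E7
Byte[11]=BE: continuation. acc=(acc<<6)|0x3E=0xB9FE
Completed: cp=U+B9FE (starts at byte 9)

Answer: 0 1 3 6 9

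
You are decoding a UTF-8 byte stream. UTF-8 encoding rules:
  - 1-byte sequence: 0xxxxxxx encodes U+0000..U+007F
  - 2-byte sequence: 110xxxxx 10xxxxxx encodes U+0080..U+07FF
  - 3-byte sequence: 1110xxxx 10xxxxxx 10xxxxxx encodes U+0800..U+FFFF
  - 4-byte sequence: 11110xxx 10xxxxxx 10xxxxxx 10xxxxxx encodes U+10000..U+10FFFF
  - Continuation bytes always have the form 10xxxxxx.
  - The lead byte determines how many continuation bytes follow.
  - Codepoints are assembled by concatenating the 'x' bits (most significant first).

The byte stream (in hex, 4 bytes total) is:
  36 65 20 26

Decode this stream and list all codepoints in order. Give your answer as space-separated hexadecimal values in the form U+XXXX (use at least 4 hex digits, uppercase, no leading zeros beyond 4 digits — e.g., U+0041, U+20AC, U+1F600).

Byte[0]=36: 1-byte ASCII. cp=U+0036
Byte[1]=65: 1-byte ASCII. cp=U+0065
Byte[2]=20: 1-byte ASCII. cp=U+0020
Byte[3]=26: 1-byte ASCII. cp=U+0026

Answer: U+0036 U+0065 U+0020 U+0026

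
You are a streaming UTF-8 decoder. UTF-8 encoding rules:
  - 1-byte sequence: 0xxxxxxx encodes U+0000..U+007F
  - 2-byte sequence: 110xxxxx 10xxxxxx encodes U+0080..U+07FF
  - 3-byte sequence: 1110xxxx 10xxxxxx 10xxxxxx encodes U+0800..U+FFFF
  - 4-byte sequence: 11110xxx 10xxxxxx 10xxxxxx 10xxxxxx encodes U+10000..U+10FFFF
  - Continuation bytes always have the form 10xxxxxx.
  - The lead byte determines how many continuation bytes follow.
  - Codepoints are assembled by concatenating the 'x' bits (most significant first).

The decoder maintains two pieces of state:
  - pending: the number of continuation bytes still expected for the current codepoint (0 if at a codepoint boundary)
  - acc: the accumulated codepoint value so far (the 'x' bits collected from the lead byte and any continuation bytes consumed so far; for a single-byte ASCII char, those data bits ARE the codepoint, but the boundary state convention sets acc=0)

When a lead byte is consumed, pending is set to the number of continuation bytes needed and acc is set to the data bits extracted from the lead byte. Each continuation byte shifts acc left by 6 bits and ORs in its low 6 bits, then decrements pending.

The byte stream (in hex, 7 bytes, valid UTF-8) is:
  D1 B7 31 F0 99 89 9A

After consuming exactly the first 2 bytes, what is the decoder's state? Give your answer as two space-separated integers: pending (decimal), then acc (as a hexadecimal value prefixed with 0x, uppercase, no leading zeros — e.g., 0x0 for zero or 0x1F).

Answer: 0 0x477

Derivation:
Byte[0]=D1: 2-byte lead. pending=1, acc=0x11
Byte[1]=B7: continuation. acc=(acc<<6)|0x37=0x477, pending=0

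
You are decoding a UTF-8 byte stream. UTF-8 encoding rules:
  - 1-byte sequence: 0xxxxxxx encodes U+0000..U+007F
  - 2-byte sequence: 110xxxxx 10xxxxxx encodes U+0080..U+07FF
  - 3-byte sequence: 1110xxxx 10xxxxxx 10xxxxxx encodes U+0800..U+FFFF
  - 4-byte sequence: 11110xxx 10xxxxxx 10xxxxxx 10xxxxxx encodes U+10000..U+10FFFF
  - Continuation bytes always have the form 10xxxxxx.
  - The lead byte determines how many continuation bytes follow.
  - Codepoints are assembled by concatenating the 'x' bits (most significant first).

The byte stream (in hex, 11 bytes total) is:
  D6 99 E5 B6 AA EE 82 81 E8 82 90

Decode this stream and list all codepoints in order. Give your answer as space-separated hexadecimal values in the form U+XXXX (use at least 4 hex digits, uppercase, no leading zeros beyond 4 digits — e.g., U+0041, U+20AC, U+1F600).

Answer: U+0599 U+5DAA U+E081 U+8090

Derivation:
Byte[0]=D6: 2-byte lead, need 1 cont bytes. acc=0x16
Byte[1]=99: continuation. acc=(acc<<6)|0x19=0x599
Completed: cp=U+0599 (starts at byte 0)
Byte[2]=E5: 3-byte lead, need 2 cont bytes. acc=0x5
Byte[3]=B6: continuation. acc=(acc<<6)|0x36=0x176
Byte[4]=AA: continuation. acc=(acc<<6)|0x2A=0x5DAA
Completed: cp=U+5DAA (starts at byte 2)
Byte[5]=EE: 3-byte lead, need 2 cont bytes. acc=0xE
Byte[6]=82: continuation. acc=(acc<<6)|0x02=0x382
Byte[7]=81: continuation. acc=(acc<<6)|0x01=0xE081
Completed: cp=U+E081 (starts at byte 5)
Byte[8]=E8: 3-byte lead, need 2 cont bytes. acc=0x8
Byte[9]=82: continuation. acc=(acc<<6)|0x02=0x202
Byte[10]=90: continuation. acc=(acc<<6)|0x10=0x8090
Completed: cp=U+8090 (starts at byte 8)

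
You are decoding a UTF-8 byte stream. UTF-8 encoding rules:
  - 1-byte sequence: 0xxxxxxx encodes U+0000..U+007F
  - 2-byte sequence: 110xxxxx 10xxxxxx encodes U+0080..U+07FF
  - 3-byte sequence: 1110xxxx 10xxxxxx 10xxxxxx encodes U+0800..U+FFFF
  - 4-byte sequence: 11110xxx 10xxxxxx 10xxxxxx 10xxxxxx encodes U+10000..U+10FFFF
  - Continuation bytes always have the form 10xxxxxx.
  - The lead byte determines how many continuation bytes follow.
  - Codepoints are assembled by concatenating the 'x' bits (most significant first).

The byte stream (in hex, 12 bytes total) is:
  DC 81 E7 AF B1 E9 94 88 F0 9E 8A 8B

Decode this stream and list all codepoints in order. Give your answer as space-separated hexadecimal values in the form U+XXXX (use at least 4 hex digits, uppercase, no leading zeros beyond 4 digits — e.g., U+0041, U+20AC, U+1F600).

Byte[0]=DC: 2-byte lead, need 1 cont bytes. acc=0x1C
Byte[1]=81: continuation. acc=(acc<<6)|0x01=0x701
Completed: cp=U+0701 (starts at byte 0)
Byte[2]=E7: 3-byte lead, need 2 cont bytes. acc=0x7
Byte[3]=AF: continuation. acc=(acc<<6)|0x2F=0x1EF
Byte[4]=B1: continuation. acc=(acc<<6)|0x31=0x7BF1
Completed: cp=U+7BF1 (starts at byte 2)
Byte[5]=E9: 3-byte lead, need 2 cont bytes. acc=0x9
Byte[6]=94: continuation. acc=(acc<<6)|0x14=0x254
Byte[7]=88: continuation. acc=(acc<<6)|0x08=0x9508
Completed: cp=U+9508 (starts at byte 5)
Byte[8]=F0: 4-byte lead, need 3 cont bytes. acc=0x0
Byte[9]=9E: continuation. acc=(acc<<6)|0x1E=0x1E
Byte[10]=8A: continuation. acc=(acc<<6)|0x0A=0x78A
Byte[11]=8B: continuation. acc=(acc<<6)|0x0B=0x1E28B
Completed: cp=U+1E28B (starts at byte 8)

Answer: U+0701 U+7BF1 U+9508 U+1E28B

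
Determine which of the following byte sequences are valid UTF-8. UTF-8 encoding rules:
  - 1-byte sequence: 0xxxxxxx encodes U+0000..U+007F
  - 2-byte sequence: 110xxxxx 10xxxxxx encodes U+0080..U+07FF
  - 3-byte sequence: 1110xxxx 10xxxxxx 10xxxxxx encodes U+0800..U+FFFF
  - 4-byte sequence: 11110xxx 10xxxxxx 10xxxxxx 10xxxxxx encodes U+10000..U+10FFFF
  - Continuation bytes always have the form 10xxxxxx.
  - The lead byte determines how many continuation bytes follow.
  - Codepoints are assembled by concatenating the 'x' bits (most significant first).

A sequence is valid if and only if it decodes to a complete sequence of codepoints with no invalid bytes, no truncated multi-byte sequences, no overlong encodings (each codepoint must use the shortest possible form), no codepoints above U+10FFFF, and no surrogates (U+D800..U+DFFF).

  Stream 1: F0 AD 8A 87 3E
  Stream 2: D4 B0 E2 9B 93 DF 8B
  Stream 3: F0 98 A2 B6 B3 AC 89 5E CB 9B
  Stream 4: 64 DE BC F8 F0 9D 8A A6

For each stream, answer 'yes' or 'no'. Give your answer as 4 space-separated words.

Stream 1: decodes cleanly. VALID
Stream 2: decodes cleanly. VALID
Stream 3: error at byte offset 4. INVALID
Stream 4: error at byte offset 3. INVALID

Answer: yes yes no no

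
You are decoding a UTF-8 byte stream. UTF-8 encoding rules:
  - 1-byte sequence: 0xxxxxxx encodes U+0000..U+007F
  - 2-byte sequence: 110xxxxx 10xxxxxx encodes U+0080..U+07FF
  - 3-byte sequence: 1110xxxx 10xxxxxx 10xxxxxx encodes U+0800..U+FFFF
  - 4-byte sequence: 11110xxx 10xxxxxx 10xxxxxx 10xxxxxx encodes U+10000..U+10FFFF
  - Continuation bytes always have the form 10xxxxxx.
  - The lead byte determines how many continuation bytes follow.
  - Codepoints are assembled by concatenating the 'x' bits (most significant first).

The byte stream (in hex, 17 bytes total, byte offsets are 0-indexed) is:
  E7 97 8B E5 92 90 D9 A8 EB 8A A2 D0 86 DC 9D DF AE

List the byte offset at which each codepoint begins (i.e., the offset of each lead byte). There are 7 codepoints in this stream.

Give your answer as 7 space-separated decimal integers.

Byte[0]=E7: 3-byte lead, need 2 cont bytes. acc=0x7
Byte[1]=97: continuation. acc=(acc<<6)|0x17=0x1D7
Byte[2]=8B: continuation. acc=(acc<<6)|0x0B=0x75CB
Completed: cp=U+75CB (starts at byte 0)
Byte[3]=E5: 3-byte lead, need 2 cont bytes. acc=0x5
Byte[4]=92: continuation. acc=(acc<<6)|0x12=0x152
Byte[5]=90: continuation. acc=(acc<<6)|0x10=0x5490
Completed: cp=U+5490 (starts at byte 3)
Byte[6]=D9: 2-byte lead, need 1 cont bytes. acc=0x19
Byte[7]=A8: continuation. acc=(acc<<6)|0x28=0x668
Completed: cp=U+0668 (starts at byte 6)
Byte[8]=EB: 3-byte lead, need 2 cont bytes. acc=0xB
Byte[9]=8A: continuation. acc=(acc<<6)|0x0A=0x2CA
Byte[10]=A2: continuation. acc=(acc<<6)|0x22=0xB2A2
Completed: cp=U+B2A2 (starts at byte 8)
Byte[11]=D0: 2-byte lead, need 1 cont bytes. acc=0x10
Byte[12]=86: continuation. acc=(acc<<6)|0x06=0x406
Completed: cp=U+0406 (starts at byte 11)
Byte[13]=DC: 2-byte lead, need 1 cont bytes. acc=0x1C
Byte[14]=9D: continuation. acc=(acc<<6)|0x1D=0x71D
Completed: cp=U+071D (starts at byte 13)
Byte[15]=DF: 2-byte lead, need 1 cont bytes. acc=0x1F
Byte[16]=AE: continuation. acc=(acc<<6)|0x2E=0x7EE
Completed: cp=U+07EE (starts at byte 15)

Answer: 0 3 6 8 11 13 15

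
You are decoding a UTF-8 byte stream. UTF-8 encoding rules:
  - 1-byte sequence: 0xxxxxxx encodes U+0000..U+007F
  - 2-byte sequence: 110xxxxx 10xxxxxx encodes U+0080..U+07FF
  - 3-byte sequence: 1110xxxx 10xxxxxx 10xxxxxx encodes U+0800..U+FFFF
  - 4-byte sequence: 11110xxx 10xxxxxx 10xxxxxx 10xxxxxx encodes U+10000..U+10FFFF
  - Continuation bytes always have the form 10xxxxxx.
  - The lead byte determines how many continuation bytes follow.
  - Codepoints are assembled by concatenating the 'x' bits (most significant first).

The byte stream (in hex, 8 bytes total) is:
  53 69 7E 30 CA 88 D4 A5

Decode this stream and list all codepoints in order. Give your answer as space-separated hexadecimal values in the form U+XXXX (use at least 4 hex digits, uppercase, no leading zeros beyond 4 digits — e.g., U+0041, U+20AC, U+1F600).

Answer: U+0053 U+0069 U+007E U+0030 U+0288 U+0525

Derivation:
Byte[0]=53: 1-byte ASCII. cp=U+0053
Byte[1]=69: 1-byte ASCII. cp=U+0069
Byte[2]=7E: 1-byte ASCII. cp=U+007E
Byte[3]=30: 1-byte ASCII. cp=U+0030
Byte[4]=CA: 2-byte lead, need 1 cont bytes. acc=0xA
Byte[5]=88: continuation. acc=(acc<<6)|0x08=0x288
Completed: cp=U+0288 (starts at byte 4)
Byte[6]=D4: 2-byte lead, need 1 cont bytes. acc=0x14
Byte[7]=A5: continuation. acc=(acc<<6)|0x25=0x525
Completed: cp=U+0525 (starts at byte 6)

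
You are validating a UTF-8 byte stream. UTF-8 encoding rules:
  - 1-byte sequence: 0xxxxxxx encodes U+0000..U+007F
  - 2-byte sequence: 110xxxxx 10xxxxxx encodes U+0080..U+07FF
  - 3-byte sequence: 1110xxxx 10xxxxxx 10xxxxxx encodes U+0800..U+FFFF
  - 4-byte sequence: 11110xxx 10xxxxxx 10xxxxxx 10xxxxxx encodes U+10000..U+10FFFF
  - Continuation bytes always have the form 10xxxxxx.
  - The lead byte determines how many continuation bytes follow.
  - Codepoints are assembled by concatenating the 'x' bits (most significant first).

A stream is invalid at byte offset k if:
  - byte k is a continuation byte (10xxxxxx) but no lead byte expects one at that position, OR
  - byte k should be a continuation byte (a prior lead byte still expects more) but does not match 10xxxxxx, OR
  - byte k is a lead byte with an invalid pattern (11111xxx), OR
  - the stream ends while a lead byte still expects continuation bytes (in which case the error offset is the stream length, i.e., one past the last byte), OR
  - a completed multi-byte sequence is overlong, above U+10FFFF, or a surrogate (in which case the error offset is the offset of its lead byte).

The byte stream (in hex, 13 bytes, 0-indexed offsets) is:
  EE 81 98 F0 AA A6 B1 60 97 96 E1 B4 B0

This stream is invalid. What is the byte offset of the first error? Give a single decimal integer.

Answer: 8

Derivation:
Byte[0]=EE: 3-byte lead, need 2 cont bytes. acc=0xE
Byte[1]=81: continuation. acc=(acc<<6)|0x01=0x381
Byte[2]=98: continuation. acc=(acc<<6)|0x18=0xE058
Completed: cp=U+E058 (starts at byte 0)
Byte[3]=F0: 4-byte lead, need 3 cont bytes. acc=0x0
Byte[4]=AA: continuation. acc=(acc<<6)|0x2A=0x2A
Byte[5]=A6: continuation. acc=(acc<<6)|0x26=0xAA6
Byte[6]=B1: continuation. acc=(acc<<6)|0x31=0x2A9B1
Completed: cp=U+2A9B1 (starts at byte 3)
Byte[7]=60: 1-byte ASCII. cp=U+0060
Byte[8]=97: INVALID lead byte (not 0xxx/110x/1110/11110)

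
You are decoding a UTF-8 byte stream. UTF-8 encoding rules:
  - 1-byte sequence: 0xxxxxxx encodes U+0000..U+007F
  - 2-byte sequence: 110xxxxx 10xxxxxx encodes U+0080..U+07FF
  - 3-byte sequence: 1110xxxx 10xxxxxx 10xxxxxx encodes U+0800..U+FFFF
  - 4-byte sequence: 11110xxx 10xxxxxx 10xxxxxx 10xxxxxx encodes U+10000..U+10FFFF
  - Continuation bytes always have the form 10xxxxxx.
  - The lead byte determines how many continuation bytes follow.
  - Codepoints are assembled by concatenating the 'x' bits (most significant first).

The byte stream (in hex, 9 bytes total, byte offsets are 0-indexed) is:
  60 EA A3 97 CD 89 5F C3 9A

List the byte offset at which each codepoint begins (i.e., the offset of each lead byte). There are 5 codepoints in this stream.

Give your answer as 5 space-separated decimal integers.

Byte[0]=60: 1-byte ASCII. cp=U+0060
Byte[1]=EA: 3-byte lead, need 2 cont bytes. acc=0xA
Byte[2]=A3: continuation. acc=(acc<<6)|0x23=0x2A3
Byte[3]=97: continuation. acc=(acc<<6)|0x17=0xA8D7
Completed: cp=U+A8D7 (starts at byte 1)
Byte[4]=CD: 2-byte lead, need 1 cont bytes. acc=0xD
Byte[5]=89: continuation. acc=(acc<<6)|0x09=0x349
Completed: cp=U+0349 (starts at byte 4)
Byte[6]=5F: 1-byte ASCII. cp=U+005F
Byte[7]=C3: 2-byte lead, need 1 cont bytes. acc=0x3
Byte[8]=9A: continuation. acc=(acc<<6)|0x1A=0xDA
Completed: cp=U+00DA (starts at byte 7)

Answer: 0 1 4 6 7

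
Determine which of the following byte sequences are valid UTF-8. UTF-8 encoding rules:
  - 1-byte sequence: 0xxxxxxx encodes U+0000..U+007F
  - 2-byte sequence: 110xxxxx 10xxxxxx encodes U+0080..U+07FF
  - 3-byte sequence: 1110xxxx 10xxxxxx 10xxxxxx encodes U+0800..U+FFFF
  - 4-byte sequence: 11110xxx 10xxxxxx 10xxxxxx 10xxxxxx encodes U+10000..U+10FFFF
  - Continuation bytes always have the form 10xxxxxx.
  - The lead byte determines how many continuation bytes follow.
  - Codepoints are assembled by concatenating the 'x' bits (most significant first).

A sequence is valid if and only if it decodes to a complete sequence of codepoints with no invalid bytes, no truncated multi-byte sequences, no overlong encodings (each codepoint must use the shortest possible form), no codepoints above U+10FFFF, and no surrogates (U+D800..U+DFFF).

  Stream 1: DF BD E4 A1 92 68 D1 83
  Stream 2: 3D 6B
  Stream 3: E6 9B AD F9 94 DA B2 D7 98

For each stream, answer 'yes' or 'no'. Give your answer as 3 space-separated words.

Answer: yes yes no

Derivation:
Stream 1: decodes cleanly. VALID
Stream 2: decodes cleanly. VALID
Stream 3: error at byte offset 3. INVALID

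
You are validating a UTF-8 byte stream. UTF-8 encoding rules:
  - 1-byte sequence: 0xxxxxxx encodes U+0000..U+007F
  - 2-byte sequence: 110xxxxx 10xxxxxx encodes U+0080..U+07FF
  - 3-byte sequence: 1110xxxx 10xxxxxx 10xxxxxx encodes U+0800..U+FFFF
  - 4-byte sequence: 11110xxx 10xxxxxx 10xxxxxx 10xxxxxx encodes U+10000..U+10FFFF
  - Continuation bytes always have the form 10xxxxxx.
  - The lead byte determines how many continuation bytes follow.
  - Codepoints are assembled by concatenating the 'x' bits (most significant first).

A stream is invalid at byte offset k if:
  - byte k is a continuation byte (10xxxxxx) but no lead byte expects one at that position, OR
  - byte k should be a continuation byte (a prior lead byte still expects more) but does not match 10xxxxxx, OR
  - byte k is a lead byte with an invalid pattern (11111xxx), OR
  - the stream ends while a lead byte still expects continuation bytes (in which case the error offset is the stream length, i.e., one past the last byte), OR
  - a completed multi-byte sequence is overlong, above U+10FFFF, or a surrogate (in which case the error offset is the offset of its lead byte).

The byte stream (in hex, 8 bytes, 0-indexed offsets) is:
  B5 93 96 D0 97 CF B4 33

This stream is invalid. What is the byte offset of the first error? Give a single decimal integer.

Answer: 0

Derivation:
Byte[0]=B5: INVALID lead byte (not 0xxx/110x/1110/11110)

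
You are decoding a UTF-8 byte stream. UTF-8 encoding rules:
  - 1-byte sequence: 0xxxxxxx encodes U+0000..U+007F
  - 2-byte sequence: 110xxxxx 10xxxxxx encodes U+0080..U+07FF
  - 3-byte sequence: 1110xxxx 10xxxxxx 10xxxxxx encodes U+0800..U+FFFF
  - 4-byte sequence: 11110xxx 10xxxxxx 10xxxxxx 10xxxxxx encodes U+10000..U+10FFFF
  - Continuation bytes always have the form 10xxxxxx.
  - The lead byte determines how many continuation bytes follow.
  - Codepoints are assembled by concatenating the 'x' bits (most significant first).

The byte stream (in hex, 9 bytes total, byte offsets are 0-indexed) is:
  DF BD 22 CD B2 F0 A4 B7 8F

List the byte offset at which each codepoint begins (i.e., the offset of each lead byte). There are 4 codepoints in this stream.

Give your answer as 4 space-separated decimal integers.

Byte[0]=DF: 2-byte lead, need 1 cont bytes. acc=0x1F
Byte[1]=BD: continuation. acc=(acc<<6)|0x3D=0x7FD
Completed: cp=U+07FD (starts at byte 0)
Byte[2]=22: 1-byte ASCII. cp=U+0022
Byte[3]=CD: 2-byte lead, need 1 cont bytes. acc=0xD
Byte[4]=B2: continuation. acc=(acc<<6)|0x32=0x372
Completed: cp=U+0372 (starts at byte 3)
Byte[5]=F0: 4-byte lead, need 3 cont bytes. acc=0x0
Byte[6]=A4: continuation. acc=(acc<<6)|0x24=0x24
Byte[7]=B7: continuation. acc=(acc<<6)|0x37=0x937
Byte[8]=8F: continuation. acc=(acc<<6)|0x0F=0x24DCF
Completed: cp=U+24DCF (starts at byte 5)

Answer: 0 2 3 5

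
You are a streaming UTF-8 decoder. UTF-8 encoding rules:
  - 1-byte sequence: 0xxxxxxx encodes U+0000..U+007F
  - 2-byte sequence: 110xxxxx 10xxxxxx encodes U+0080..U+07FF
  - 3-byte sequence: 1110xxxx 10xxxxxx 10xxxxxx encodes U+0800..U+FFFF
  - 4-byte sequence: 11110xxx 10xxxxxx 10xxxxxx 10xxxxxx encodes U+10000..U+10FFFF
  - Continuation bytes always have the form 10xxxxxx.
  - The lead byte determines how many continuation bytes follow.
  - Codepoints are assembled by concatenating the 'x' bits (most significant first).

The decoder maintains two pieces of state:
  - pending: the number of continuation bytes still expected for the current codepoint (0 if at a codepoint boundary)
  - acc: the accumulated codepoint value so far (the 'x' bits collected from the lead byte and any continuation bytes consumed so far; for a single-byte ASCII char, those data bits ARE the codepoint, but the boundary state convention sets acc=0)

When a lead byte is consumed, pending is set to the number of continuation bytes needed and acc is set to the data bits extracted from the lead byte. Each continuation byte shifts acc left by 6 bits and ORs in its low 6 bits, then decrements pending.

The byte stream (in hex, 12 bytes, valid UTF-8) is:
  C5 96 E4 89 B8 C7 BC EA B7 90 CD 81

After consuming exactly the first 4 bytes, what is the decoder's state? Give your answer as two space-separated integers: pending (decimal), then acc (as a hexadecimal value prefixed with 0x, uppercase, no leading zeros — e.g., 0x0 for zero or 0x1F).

Byte[0]=C5: 2-byte lead. pending=1, acc=0x5
Byte[1]=96: continuation. acc=(acc<<6)|0x16=0x156, pending=0
Byte[2]=E4: 3-byte lead. pending=2, acc=0x4
Byte[3]=89: continuation. acc=(acc<<6)|0x09=0x109, pending=1

Answer: 1 0x109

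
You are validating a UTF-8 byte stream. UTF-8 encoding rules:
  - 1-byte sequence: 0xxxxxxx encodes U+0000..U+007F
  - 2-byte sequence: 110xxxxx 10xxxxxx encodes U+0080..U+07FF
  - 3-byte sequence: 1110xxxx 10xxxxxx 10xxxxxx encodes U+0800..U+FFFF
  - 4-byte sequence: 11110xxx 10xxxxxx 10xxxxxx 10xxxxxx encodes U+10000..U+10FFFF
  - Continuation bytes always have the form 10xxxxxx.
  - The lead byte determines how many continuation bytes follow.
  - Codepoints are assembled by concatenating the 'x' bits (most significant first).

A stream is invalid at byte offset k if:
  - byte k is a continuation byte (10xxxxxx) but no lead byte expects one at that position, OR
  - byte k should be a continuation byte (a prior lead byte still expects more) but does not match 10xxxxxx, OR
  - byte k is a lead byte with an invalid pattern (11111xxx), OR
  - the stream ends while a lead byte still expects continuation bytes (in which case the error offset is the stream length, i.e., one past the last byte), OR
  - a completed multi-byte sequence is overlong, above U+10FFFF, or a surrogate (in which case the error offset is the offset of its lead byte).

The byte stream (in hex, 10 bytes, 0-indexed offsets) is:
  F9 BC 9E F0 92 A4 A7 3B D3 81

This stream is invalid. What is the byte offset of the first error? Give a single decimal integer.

Byte[0]=F9: INVALID lead byte (not 0xxx/110x/1110/11110)

Answer: 0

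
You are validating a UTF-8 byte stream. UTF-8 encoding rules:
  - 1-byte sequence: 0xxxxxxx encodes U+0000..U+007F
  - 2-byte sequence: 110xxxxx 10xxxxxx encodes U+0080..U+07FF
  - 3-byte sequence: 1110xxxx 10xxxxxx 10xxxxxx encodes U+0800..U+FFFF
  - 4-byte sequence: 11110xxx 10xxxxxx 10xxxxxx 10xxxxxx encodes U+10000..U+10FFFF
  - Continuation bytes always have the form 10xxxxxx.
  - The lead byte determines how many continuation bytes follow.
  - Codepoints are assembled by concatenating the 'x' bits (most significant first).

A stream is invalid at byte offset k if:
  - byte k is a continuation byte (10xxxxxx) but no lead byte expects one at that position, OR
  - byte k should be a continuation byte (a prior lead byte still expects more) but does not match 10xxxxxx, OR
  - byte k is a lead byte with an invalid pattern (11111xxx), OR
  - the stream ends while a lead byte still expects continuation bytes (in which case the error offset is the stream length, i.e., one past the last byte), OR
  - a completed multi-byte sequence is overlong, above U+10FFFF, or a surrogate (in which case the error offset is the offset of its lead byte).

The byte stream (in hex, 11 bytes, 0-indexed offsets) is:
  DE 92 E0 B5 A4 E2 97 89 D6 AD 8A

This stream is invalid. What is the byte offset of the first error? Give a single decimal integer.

Byte[0]=DE: 2-byte lead, need 1 cont bytes. acc=0x1E
Byte[1]=92: continuation. acc=(acc<<6)|0x12=0x792
Completed: cp=U+0792 (starts at byte 0)
Byte[2]=E0: 3-byte lead, need 2 cont bytes. acc=0x0
Byte[3]=B5: continuation. acc=(acc<<6)|0x35=0x35
Byte[4]=A4: continuation. acc=(acc<<6)|0x24=0xD64
Completed: cp=U+0D64 (starts at byte 2)
Byte[5]=E2: 3-byte lead, need 2 cont bytes. acc=0x2
Byte[6]=97: continuation. acc=(acc<<6)|0x17=0x97
Byte[7]=89: continuation. acc=(acc<<6)|0x09=0x25C9
Completed: cp=U+25C9 (starts at byte 5)
Byte[8]=D6: 2-byte lead, need 1 cont bytes. acc=0x16
Byte[9]=AD: continuation. acc=(acc<<6)|0x2D=0x5AD
Completed: cp=U+05AD (starts at byte 8)
Byte[10]=8A: INVALID lead byte (not 0xxx/110x/1110/11110)

Answer: 10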